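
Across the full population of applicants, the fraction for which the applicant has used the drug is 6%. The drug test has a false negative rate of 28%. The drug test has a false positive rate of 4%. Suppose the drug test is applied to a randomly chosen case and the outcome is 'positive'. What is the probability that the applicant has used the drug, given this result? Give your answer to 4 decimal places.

Write H for 'the applicant has used the drug'. Prior odds H:¬H = 0.06/0.94 = 0.063830. For the 'positive' outcome, the likelihood ratio is 0.72/0.04 = 18.000.
Posterior odds = 0.063830 × 18.000 = 1.1489, so P(H|E) = 1.1489/(1+1.1489) = 0.5347.

P(H | E) ≈ 0.5347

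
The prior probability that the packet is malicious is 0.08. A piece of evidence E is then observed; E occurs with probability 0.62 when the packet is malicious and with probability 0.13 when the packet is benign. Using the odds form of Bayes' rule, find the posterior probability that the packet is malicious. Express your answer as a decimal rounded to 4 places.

Prior odds = 0.08/(1−0.08) = 0.086957.
Likelihood ratio for E = 0.62/0.13 = 4.7692.
Posterior odds = prior odds × LR = 0.41472.
Posterior probability = odds/(1+odds) = 0.41472/1.4147 = 0.2931.

Posterior probability ≈ 0.2931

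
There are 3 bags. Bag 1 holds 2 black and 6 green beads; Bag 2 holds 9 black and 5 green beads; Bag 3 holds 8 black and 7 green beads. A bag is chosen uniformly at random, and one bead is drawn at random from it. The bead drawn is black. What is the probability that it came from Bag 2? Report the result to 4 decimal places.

P(black|Bag 1) = 0.25; P(black|Bag 2) = 0.6429; P(black|Bag 3) = 0.5333.
Prior × likelihood for each source: 0.333333·0.25=0.08333, 0.333333·0.6429=0.2143, 0.333333·0.5333=0.1778. Summing gives P(black) = 0.47540.
P(Bag 2 | black) = 0.2143 / 0.47540 = 0.4508.

Posterior probability ≈ 0.4508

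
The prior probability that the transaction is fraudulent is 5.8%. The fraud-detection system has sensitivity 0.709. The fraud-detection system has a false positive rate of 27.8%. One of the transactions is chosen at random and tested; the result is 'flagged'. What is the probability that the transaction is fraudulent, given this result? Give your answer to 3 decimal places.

Let H be the event that the transaction is fraudulent. P(H) = 0.058, so P(¬H) = 0.942. With E the 'flagged' result, P(E|H) = 0.709 and P(E|¬H) = 0.278.
P(E) = 0.709·0.058 + 0.278·0.942 = 0.041122 + 0.26188 = 0.30300.
By Bayes' theorem, P(H|E) = 0.041122 / 0.30300 = 0.136.

P(H | E) ≈ 0.136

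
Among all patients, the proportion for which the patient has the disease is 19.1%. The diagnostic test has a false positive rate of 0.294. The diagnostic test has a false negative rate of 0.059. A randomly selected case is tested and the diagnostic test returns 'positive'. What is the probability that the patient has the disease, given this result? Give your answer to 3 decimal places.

P(H | E) ≈ 0.430

Let H be the event that the patient has the disease. P(H) = 0.191, so P(¬H) = 0.809. With E the 'positive' result, P(E|H) = 0.941 and P(E|¬H) = 0.294.
P(E) = 0.941·0.191 + 0.294·0.809 = 0.17973 + 0.23785 = 0.41758.
By Bayes' theorem, P(H|E) = 0.17973 / 0.41758 = 0.430.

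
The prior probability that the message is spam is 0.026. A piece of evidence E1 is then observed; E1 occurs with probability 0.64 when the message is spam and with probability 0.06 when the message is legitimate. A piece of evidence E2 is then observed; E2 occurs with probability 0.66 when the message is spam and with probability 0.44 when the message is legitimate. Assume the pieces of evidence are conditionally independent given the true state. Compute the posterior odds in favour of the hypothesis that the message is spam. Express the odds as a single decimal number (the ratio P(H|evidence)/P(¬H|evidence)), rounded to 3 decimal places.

Prior odds = 0.026/(1−0.026) = 0.026694.
Likelihood ratio for E1 = 0.64/0.06 = 10.667.
Likelihood ratio for E2 = 0.66/0.44 = 1.5000.
Posterior odds = prior odds × LR₁ × LR₂ = 0.42710.

Posterior odds ≈ 0.427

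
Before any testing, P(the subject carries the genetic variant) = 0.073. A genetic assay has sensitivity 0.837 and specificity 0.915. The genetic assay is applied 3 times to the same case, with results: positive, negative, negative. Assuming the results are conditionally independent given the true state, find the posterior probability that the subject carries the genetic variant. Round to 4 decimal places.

Let H be the event that the subject carries the genetic variant; start with P(H) = 0.073. P('positive'|H) = 0.837, P('positive'|¬H) = 0.085.
Update on result 1 ('positive'): P(H) ← 0.837·0.0730 / (0.837·0.0730 + 0.085·0.9270) = 0.061101/0.13990 = 0.4368.
Update on result 2 ('negative'): P(H) ← 0.163·0.4368 / (0.163·0.4368 + 0.915·0.5632) = 0.071192/0.58656 = 0.1214.
Update on result 3 ('negative'): P(H) ← 0.163·0.1214 / (0.163·0.1214 + 0.915·0.8786) = 0.019784/0.82373 = 0.0240.

Posterior P(H) ≈ 0.0240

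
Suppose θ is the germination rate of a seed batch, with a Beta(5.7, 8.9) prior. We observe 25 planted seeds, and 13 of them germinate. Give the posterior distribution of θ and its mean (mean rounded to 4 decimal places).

The binomial likelihood is conjugate to the Beta prior: with 13 successes and 12 failures, the posterior is Beta(5.7+13, 8.9+12) = Beta(18.7, 20.9).
E[θ | data] = 18.7/(18.7+20.9) = 0.4722.

Posterior: Beta(18.7, 20.9); mean ≈ 0.4722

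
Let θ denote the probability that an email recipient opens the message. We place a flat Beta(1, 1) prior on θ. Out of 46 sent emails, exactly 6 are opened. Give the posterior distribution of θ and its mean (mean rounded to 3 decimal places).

The binomial likelihood is conjugate to the Beta prior: with 6 successes and 40 failures, the posterior is Beta(1+6, 1+40) = Beta(7, 41).
Posterior mean = α/(α+β) = 7/48 = 0.146.

Posterior: Beta(7, 41); mean ≈ 0.146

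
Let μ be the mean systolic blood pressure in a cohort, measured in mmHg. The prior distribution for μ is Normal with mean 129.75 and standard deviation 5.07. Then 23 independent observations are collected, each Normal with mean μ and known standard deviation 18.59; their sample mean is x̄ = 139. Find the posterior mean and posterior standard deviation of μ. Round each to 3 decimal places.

Posterior mean ≈ 135.588; posterior SD ≈ 3.079

Prior precision 1/τ₀² = 1/5.07² = 0.0389031; data precision n/σ² = 23/18.59² = 0.0665532.
Posterior precision = 0.0389031 + 0.0665532 = 0.105456, giving posterior SD = 1/√0.105456 = 3.079.
Posterior mean = (0.0389031·129.75 + 0.0665532·139) / 0.105456 = 135.588.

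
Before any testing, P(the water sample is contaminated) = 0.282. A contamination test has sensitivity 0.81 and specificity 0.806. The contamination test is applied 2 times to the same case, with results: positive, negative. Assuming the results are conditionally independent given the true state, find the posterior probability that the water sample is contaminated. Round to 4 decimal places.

With H the event that the water sample is contaminated, the joint likelihood of the observed sequence is P(data|H) = 0.81·0.19 = 0.15390 and P(data|¬H) = 0.194·0.806 = 0.15636.
Bayes: P(H|data) = 0.282·0.15390 / (0.282·0.15390 + 0.718·0.15636) = 0.043400/0.15567 = 0.2788.

Posterior P(H) ≈ 0.2788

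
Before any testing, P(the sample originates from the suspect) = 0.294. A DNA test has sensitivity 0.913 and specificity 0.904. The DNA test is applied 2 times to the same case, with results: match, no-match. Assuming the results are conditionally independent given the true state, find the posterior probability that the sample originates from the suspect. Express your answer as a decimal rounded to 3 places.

Let H be the event that the sample originates from the suspect; start with P(H) = 0.294. P('match'|H) = 0.913, P('match'|¬H) = 0.096.
Update on result 1 ('match'): P(H) ← 0.913·0.2940 / (0.913·0.2940 + 0.096·0.7060) = 0.26842/0.33620 = 0.7984.
Update on result 2 ('no-match'): P(H) ← 0.087·0.7984 / (0.087·0.7984 + 0.904·0.2016) = 0.069461/0.25170 = 0.2760.

Posterior P(H) ≈ 0.276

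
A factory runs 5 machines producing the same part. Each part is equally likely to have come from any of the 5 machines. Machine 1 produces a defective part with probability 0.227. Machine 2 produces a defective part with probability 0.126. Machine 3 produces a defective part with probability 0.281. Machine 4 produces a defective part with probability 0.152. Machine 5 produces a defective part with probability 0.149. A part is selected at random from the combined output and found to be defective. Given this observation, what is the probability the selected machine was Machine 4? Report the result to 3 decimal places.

Posterior probability ≈ 0.163

P(defective|M1) = 0.227; P(defective|M2) = 0.126; P(defective|M3) = 0.281; P(defective|M4) = 0.152; P(defective|M5) = 0.149.
Prior × likelihood for each source: 0.2·0.227=0.04540, 0.2·0.126=0.02520, 0.2·0.281=0.05620, 0.2·0.152=0.03040, 0.2·0.149=0.02980. Summing gives P(defective) = 0.18700.
P(Machine 4 | defective) = 0.03040 / 0.18700 = 0.163.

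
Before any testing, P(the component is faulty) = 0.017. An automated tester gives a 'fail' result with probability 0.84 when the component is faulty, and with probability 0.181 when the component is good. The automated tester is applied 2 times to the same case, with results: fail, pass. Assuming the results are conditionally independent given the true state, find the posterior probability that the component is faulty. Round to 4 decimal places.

Let H be the event that the component is faulty; start with P(H) = 0.017. P('fail'|H) = 0.84, P('fail'|¬H) = 0.181.
Update on result 1 ('fail'): P(H) ← 0.84·0.0170 / (0.84·0.0170 + 0.181·0.9830) = 0.014280/0.19220 = 0.0743.
Update on result 2 ('pass'): P(H) ← 0.16·0.0743 / (0.16·0.0743 + 0.819·0.9257) = 0.011887/0.77004 = 0.0154.

Posterior P(H) ≈ 0.0154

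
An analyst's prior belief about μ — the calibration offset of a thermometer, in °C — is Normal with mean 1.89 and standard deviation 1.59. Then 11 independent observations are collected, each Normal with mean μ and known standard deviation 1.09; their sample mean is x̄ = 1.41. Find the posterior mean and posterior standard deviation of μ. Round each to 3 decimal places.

Prior precision 1/τ₀² = 1/1.59² = 0.395554; data precision n/σ² = 11/1.09² = 9.25848.
Posterior precision = 0.395554 + 9.25848 = 9.65403, giving posterior SD = 1/√9.65403 = 0.322.
Posterior mean = (0.395554·1.89 + 9.25848·1.41) / 9.65403 = 1.430.

Posterior mean ≈ 1.430; posterior SD ≈ 0.322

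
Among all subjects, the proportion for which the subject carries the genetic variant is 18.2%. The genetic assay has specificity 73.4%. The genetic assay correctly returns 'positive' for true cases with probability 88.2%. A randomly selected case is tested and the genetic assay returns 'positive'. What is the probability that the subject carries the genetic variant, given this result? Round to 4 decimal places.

P(H | E) ≈ 0.4245

Write H for 'the subject carries the genetic variant'. Prior odds H:¬H = 0.182/0.818 = 0.22249. For the 'positive' outcome, the likelihood ratio is 0.882/0.266 = 3.3158.
Posterior odds = 0.22249 × 3.3158 = 0.73774, so P(H|E) = 0.73774/(1+0.73774) = 0.4245.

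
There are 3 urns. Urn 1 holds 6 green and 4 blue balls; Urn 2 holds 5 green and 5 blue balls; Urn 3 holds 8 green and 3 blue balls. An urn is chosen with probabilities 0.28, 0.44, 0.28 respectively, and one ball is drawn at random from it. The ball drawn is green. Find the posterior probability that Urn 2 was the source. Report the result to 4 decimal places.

Tabulate prior·likelihood by source: [1] prior 0.28, lik 0.6, product 0.1680; [2] prior 0.44, lik 0.5, product 0.2200; [3] prior 0.28, lik 0.7273, product 0.2036.
Normalizing constant = 0.59164; the posterior for Urn 2 is its product over the sum, 0.2200/0.59164 = 0.3719.

Posterior probability ≈ 0.3719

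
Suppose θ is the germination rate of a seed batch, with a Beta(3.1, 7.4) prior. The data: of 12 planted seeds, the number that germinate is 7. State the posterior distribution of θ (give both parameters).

Posterior: Beta(10.1, 12.4)

The binomial likelihood is conjugate to the Beta prior: with 7 successes and 5 failures, the posterior is Beta(3.1+7, 7.4+5) = Beta(10.1, 12.4).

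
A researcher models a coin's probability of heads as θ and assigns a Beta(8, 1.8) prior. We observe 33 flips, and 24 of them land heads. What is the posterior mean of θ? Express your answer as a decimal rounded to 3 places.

Posterior mean ≈ 0.748

Observing 24 successes and 9 failures updates Beta(8, 1.8) by adding the success and failure counts to the two shape parameters: α = 8+24 = 32, β = 1.8+9 = 10.8.
Posterior mean = α/(α+β) = 32/42.8 = 0.748.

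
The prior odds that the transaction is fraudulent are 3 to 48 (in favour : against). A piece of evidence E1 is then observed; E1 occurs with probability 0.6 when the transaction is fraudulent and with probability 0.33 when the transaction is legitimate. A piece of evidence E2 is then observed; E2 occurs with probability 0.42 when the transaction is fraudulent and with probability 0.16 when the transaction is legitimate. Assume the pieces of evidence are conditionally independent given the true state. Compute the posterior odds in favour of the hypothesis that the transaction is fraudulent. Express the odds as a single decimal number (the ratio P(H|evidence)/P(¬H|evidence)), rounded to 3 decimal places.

Prior odds = 3/48 = 0.062500.
Likelihood ratio for E1 = 0.6/0.33 = 1.8182.
Likelihood ratio for E2 = 0.42/0.16 = 2.6250.
Posterior odds = prior odds × LR₁ × LR₂ = 0.29830.

Posterior odds ≈ 0.298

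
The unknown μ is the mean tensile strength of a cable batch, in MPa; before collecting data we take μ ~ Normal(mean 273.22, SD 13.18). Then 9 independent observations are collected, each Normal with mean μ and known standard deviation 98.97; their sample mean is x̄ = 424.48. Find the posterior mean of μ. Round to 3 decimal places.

With known σ, the Normal prior is conjugate. Weight on the data is w = (n/σ²)/(n/σ² + 1/τ₀²) = 0.00091883/(0.00091883+0.00575664) = 0.13764.
Posterior mean = w·x̄ + (1−w)·μ₀ = 0.13764·424.48 + 0.86236·273.22 = 294.040.

Posterior mean ≈ 294.040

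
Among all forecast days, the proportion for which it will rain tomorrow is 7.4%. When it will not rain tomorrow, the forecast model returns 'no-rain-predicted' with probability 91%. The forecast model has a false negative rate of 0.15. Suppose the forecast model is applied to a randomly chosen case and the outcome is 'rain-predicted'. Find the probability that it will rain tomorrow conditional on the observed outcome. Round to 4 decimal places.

P(H | E) ≈ 0.4301

Write H for 'it will rain tomorrow'. Prior odds H:¬H = 0.074/0.926 = 0.079914. For the 'rain-predicted' outcome, the likelihood ratio is 0.85/0.09 = 9.4444.
Posterior odds = 0.079914 × 9.4444 = 0.75474, so P(H|E) = 0.75474/(1+0.75474) = 0.4301.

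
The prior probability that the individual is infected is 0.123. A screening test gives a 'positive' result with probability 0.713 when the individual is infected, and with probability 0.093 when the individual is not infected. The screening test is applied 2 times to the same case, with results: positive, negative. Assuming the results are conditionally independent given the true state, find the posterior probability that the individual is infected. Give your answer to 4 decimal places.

With H the event that the individual is infected, the joint likelihood of the observed sequence is P(data|H) = 0.713·0.287 = 0.20463 and P(data|¬H) = 0.093·0.907 = 0.084351.
Bayes: P(H|data) = 0.123·0.20463 / (0.123·0.20463 + 0.877·0.084351) = 0.025170/0.099145 = 0.2539.

Posterior P(H) ≈ 0.2539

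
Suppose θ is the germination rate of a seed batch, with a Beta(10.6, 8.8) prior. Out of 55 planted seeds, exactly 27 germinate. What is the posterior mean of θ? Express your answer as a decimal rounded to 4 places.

Posterior mean ≈ 0.5054

Observing 27 successes and 28 failures updates Beta(10.6, 8.8) by adding the success and failure counts to the two shape parameters: α = 10.6+27 = 37.6, β = 8.8+28 = 36.8.
Posterior mean = α/(α+β) = 37.6/74.4 = 0.5054.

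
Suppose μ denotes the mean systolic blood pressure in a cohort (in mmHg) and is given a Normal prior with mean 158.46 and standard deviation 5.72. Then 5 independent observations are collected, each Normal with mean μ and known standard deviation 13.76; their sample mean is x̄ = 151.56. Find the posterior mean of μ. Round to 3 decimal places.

Posterior mean ≈ 155.262

With known σ, the Normal prior is conjugate. Weight on the data is w = (n/σ²)/(n/σ² + 1/τ₀²) = 0.0264079/(0.0264079+0.0305638) = 0.46353.
Posterior mean = w·x̄ + (1−w)·μ₀ = 0.46353·151.56 + 0.53647·158.46 = 155.262.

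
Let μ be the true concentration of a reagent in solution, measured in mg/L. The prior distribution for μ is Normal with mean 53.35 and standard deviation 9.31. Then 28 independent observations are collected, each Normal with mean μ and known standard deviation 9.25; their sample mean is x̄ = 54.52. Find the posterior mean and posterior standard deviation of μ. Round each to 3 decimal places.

Prior precision 1/τ₀² = 1/9.31² = 0.0115372; data precision n/σ² = 28/9.25² = 0.327246.
Posterior precision = 0.0115372 + 0.327246 = 0.338783, giving posterior SD = 1/√0.338783 = 1.718.
Posterior mean = (0.0115372·53.35 + 0.327246·54.52) / 0.338783 = 54.480.

Posterior mean ≈ 54.480; posterior SD ≈ 1.718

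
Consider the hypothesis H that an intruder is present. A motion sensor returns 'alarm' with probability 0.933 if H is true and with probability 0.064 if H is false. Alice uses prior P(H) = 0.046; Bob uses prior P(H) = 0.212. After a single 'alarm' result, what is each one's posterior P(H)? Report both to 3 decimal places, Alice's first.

The likelihood ratio for an 'alarm' result is 0.933/0.064 = 14.578.
Alice: prior odds 0.046/0.954 = 0.048218; posterior odds 0.70293; posterior probability 0.413.
Bob: prior odds 0.212/0.788 = 0.26904; posterior odds 3.9220; posterior probability 0.797.

Alice: 0.413; Bob: 0.797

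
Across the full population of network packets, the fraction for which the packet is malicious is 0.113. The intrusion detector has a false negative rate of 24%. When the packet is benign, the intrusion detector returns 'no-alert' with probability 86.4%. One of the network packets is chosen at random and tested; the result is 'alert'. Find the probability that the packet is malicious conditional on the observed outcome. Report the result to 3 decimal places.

P(H | E) ≈ 0.416

Let H be the event that the packet is malicious. P(H) = 0.113, so P(¬H) = 0.887. With E the 'alert' result, P(E|H) = 0.76 and P(E|¬H) = 0.136.
P(E) = 0.76·0.113 + 0.136·0.887 = 0.085880 + 0.12063 = 0.20651.
By Bayes' theorem, P(H|E) = 0.085880 / 0.20651 = 0.416.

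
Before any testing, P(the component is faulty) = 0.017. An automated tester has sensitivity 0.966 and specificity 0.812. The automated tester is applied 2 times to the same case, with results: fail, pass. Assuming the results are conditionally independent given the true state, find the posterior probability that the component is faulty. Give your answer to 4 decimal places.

Posterior P(H) ≈ 0.0037

Let H be the event that the component is faulty; start with P(H) = 0.017. P('fail'|H) = 0.966, P('fail'|¬H) = 0.188.
Update on result 1 ('fail'): P(H) ← 0.966·0.0170 / (0.966·0.0170 + 0.188·0.9830) = 0.016422/0.20123 = 0.0816.
Update on result 2 ('pass'): P(H) ← 0.034·0.0816 / (0.034·0.0816 + 0.812·0.9184) = 0.0027747/0.74851 = 0.0037.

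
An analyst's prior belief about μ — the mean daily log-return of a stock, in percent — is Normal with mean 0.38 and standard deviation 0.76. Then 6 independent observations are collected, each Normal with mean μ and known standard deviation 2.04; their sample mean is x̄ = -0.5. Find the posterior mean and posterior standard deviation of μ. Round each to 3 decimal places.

With known σ, the Normal prior is conjugate. Weight on the data is w = (n/σ²)/(n/σ² + 1/τ₀²) = 1.44175/(1.44175+1.73130) = 0.45437.
Posterior mean = w·x̄ + (1−w)·μ₀ = 0.45437·-0.5 + 0.54563·0.38 = -0.020. Posterior variance = 1/(1.44175+1.73130) = 0.315154, so SD = 0.561.

Posterior mean ≈ -0.020; posterior SD ≈ 0.561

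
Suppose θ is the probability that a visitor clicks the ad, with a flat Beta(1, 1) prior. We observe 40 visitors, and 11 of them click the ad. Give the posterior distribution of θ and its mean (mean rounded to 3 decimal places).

The binomial likelihood is conjugate to the Beta prior: with 11 successes and 29 failures, the posterior is Beta(1+11, 1+29) = Beta(12, 30).
E[θ | data] = 12/(12+30) = 0.286.

Posterior: Beta(12, 30); mean ≈ 0.286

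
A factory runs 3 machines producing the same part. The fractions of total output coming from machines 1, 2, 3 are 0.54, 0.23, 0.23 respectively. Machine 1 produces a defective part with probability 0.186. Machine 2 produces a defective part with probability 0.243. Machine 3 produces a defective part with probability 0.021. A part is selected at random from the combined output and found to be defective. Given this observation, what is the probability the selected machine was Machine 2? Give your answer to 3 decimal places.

P(defective|M1) = 0.186; P(defective|M2) = 0.243; P(defective|M3) = 0.021.
Prior × likelihood for each source: 0.54·0.186=0.1004, 0.23·0.243=0.05589, 0.23·0.021=0.004830. Summing gives P(defective) = 0.16116.
P(Machine 2 | defective) = 0.05589 / 0.16116 = 0.347.

Posterior probability ≈ 0.347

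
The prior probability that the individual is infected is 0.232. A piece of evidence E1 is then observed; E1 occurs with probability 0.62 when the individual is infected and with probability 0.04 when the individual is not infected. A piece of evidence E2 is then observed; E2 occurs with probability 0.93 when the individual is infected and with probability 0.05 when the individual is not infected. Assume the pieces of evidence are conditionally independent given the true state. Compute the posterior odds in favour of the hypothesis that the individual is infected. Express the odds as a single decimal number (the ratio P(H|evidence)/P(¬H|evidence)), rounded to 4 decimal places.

Prior odds = 0.232/(1−0.232) = 0.30208.
Likelihood ratio for E1 = 0.62/0.04 = 15.500.
Likelihood ratio for E2 = 0.93/0.05 = 18.600.
Posterior odds = prior odds × LR₁ × LR₂ = 87.091.

Posterior odds ≈ 87.0906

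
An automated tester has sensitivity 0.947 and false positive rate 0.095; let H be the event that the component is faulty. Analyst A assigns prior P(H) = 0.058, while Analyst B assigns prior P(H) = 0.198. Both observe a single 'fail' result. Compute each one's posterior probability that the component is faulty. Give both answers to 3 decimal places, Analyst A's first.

Analyst A: 0.380; Analyst B: 0.711

P('+'|H) = 0.947, P('+'|¬H) = 0.095.
Analyst A: numerator 0.947·0.058 = 0.054926; evidence = 0.054926+0.095·0.942 = 0.14442; posterior = 0.380.
Analyst B: numerator 0.947·0.198 = 0.18751; evidence = 0.18751+0.095·0.802 = 0.26370; posterior = 0.711.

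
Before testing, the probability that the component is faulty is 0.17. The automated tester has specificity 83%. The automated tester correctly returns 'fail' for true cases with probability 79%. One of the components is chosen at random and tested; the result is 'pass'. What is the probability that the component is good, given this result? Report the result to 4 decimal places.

Write H for 'the component is faulty'. Prior odds H:¬H = 0.17/0.83 = 0.20482. For the 'pass' outcome, the likelihood ratio is 0.21/0.83 = 0.25301.
Posterior odds = 0.20482 × 0.25301 = 0.051822, so P(H|E) = 0.051822/(1+0.051822) = 0.0493. Then P(¬H|E) = 1 − 0.0493 = 0.9507.

P(¬H | E) ≈ 0.9507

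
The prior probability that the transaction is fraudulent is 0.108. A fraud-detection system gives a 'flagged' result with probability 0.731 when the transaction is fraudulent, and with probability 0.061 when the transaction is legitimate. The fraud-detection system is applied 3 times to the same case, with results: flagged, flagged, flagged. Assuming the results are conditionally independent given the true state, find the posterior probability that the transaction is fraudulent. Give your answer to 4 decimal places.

With H the event that the transaction is fraudulent, the joint likelihood of the observed sequence is P(data|H) = 0.731·0.731·0.731 = 0.39062 and P(data|¬H) = 0.061·0.061·0.061 = 0.00022698.
Bayes: P(H|data) = 0.108·0.39062 / (0.108·0.39062 + 0.892·0.00022698) = 0.042187/0.042389 = 0.9952.

Posterior P(H) ≈ 0.9952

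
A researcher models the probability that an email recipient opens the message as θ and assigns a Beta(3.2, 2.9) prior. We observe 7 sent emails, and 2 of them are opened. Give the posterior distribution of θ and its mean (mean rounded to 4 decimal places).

The binomial likelihood is conjugate to the Beta prior: with 2 successes and 5 failures, the posterior is Beta(3.2+2, 2.9+5) = Beta(5.2, 7.9).
E[θ | data] = 5.2/(5.2+7.9) = 0.3969.

Posterior: Beta(5.2, 7.9); mean ≈ 0.3969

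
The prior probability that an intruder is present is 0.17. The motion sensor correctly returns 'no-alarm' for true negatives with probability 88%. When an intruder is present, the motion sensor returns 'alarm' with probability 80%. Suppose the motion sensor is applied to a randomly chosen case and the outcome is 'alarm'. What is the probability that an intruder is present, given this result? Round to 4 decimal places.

P(H | E) ≈ 0.5772

Let H be the event that an intruder is present. P(H) = 0.17, so P(¬H) = 0.83. With E the 'alarm' result, P(E|H) = 0.8 and P(E|¬H) = 0.12.
P(E) = 0.8·0.17 + 0.12·0.83 = 0.13600 + 0.099600 = 0.23560.
By Bayes' theorem, P(H|E) = 0.13600 / 0.23560 = 0.5772.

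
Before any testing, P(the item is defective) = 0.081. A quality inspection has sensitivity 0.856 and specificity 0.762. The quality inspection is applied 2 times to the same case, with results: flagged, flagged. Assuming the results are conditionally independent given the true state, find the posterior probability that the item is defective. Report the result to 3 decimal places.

Let H be the event that the item is defective; start with P(H) = 0.081. P('flagged'|H) = 0.856, P('flagged'|¬H) = 0.238.
Update on result 1 ('flagged'): P(H) ← 0.856·0.0810 / (0.856·0.0810 + 0.238·0.9190) = 0.069336/0.28806 = 0.2407.
Update on result 2 ('flagged'): P(H) ← 0.856·0.2407 / (0.856·0.2407 + 0.238·0.7593) = 0.20604/0.38675 = 0.5327.

Posterior P(H) ≈ 0.533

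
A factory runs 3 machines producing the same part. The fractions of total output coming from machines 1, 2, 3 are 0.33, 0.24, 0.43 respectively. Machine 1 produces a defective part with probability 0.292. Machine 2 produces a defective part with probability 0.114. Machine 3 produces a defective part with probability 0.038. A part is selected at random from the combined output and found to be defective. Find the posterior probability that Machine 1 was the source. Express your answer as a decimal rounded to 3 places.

P(defective|M1) = 0.292; P(defective|M2) = 0.114; P(defective|M3) = 0.038.
Prior × likelihood for each source: 0.33·0.292=0.09636, 0.24·0.114=0.02736, 0.43·0.038=0.01634. Summing gives P(defective) = 0.14006.
P(Machine 1 | defective) = 0.09636 / 0.14006 = 0.688.

Posterior probability ≈ 0.688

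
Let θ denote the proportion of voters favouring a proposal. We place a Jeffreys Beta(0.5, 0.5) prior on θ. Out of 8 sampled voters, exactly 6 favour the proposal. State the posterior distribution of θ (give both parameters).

Posterior: Beta(6.5, 2.5)

The binomial likelihood is conjugate to the Beta prior: with 6 successes and 2 failures, the posterior is Beta(0.5+6, 0.5+2) = Beta(6.5, 2.5).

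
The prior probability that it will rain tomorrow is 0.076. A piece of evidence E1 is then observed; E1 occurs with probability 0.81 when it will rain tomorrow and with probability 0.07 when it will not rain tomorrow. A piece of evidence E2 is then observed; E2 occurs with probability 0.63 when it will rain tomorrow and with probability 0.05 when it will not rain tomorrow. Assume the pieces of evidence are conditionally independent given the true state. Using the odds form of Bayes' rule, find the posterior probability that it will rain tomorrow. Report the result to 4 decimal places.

Prior odds = 0.076/(1−0.076) = 0.082251. In log-odds, ln(0.082251) = -2.4980.
Add log likelihood ratios: ln(11.571) + ln(12.600) = 4.9822.
Posterior log-odds = 2.4843, so posterior odds = exp(2.4843) = 11.992. Converting, P(H|E) = 11.992/12.992 = 0.9230.

Posterior probability ≈ 0.9230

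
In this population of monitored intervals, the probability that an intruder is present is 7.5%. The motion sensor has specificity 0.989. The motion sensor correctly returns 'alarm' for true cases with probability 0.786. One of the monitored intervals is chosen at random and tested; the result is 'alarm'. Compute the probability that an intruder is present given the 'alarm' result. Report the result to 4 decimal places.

Let H be the event that an intruder is present. P(H) = 0.075, so P(¬H) = 0.925. With E the 'alarm' result, P(E|H) = 0.786 and P(E|¬H) = 0.011.
P(E) = 0.786·0.075 + 0.011·0.925 = 0.058950 + 0.010175 = 0.069125.
By Bayes' theorem, P(H|E) = 0.058950 / 0.069125 = 0.8528.

P(H | E) ≈ 0.8528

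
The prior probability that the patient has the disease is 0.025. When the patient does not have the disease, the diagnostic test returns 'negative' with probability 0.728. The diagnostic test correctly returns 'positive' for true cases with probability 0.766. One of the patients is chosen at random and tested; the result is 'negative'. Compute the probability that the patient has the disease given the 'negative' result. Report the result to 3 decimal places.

P(H | E) ≈ 0.008

Write H for 'the patient has the disease'. Prior odds H:¬H = 0.025/0.975 = 0.025641. For the 'negative' outcome, the likelihood ratio is 0.234/0.728 = 0.32143.
Posterior odds = 0.025641 × 0.32143 = 0.0082418, so P(H|E) = 0.0082418/(1+0.0082418) = 0.008.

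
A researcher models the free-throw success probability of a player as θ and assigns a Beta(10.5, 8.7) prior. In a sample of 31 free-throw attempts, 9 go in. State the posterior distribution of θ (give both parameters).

The binomial likelihood is conjugate to the Beta prior: with 9 successes and 22 failures, the posterior is Beta(10.5+9, 8.7+22) = Beta(19.5, 30.7).

Posterior: Beta(19.5, 30.7)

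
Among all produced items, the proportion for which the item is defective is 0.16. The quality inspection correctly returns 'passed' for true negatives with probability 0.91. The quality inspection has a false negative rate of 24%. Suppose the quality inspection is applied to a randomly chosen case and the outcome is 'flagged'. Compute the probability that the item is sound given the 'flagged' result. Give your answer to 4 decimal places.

P(¬H | E) ≈ 0.3834

Write H for 'the item is defective'. Prior odds H:¬H = 0.16/0.84 = 0.19048. For the 'flagged' outcome, the likelihood ratio is 0.76/0.09 = 8.4444.
Posterior odds = 0.19048 × 8.4444 = 1.6085, so P(H|E) = 1.6085/(1+1.6085) = 0.6166. Then P(¬H|E) = 1 − 0.6166 = 0.3834.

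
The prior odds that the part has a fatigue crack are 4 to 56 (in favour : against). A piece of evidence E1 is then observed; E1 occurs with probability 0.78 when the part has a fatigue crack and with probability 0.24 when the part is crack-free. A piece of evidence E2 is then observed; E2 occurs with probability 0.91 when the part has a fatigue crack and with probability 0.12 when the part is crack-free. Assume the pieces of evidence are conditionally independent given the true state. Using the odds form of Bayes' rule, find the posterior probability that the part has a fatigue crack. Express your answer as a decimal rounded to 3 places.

Posterior probability ≈ 0.638

Prior odds = 4/56 = 0.071429. In log-odds, ln(0.071429) = -2.6391.
Add log likelihood ratios: ln(3.2500) + ln(7.5833) = 3.2046.
Posterior log-odds = 0.56555, so posterior odds = exp(0.56555) = 1.7604. Converting, P(H|E) = 1.7604/2.7604 = 0.638.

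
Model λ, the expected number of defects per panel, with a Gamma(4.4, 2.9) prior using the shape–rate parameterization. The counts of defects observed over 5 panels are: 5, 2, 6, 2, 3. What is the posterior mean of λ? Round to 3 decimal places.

Posterior mean ≈ 2.835

The Poisson likelihood adds the total count to the shape and the number of exposure periods to the rate. Here ∑xᵢ = 18 and n = 5, so shape 4.4→22.4 and rate 2.9→7.9.
Posterior mean = shape/rate = 22.4/7.9 = 2.835.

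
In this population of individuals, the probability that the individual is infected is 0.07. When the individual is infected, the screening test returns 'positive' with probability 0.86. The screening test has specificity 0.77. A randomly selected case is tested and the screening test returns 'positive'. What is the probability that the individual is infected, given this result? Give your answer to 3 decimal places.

P(H | E) ≈ 0.220

Let H be the event that the individual is infected. P(H) = 0.07, so P(¬H) = 0.93. With E the 'positive' result, P(E|H) = 0.86 and P(E|¬H) = 0.23.
P(E) = 0.86·0.07 + 0.23·0.93 = 0.060200 + 0.21390 = 0.27410.
By Bayes' theorem, P(H|E) = 0.060200 / 0.27410 = 0.220.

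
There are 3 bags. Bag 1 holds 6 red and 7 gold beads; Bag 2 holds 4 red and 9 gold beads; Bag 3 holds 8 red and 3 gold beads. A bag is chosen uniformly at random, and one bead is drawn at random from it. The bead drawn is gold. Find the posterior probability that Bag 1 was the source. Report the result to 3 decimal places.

Tabulate prior·likelihood by source: [1] prior 0.333333, lik 0.5385, product 0.1795; [2] prior 0.333333, lik 0.6923, product 0.2308; [3] prior 0.333333, lik 0.2727, product 0.09091.
Normalizing constant = 0.50117; the posterior for Bag 1 is its product over the sum, 0.1795/0.50117 = 0.358.

Posterior probability ≈ 0.358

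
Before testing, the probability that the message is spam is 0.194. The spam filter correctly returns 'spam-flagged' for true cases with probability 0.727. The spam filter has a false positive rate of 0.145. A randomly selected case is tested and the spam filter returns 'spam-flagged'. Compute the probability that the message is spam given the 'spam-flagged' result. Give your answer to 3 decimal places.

P(H | E) ≈ 0.547

Write H for 'the message is spam'. Prior odds H:¬H = 0.194/0.806 = 0.24069. For the 'spam-flagged' outcome, the likelihood ratio is 0.727/0.145 = 5.0138.
Posterior odds = 0.24069 × 5.0138 = 1.2068, so P(H|E) = 1.2068/(1+1.2068) = 0.547.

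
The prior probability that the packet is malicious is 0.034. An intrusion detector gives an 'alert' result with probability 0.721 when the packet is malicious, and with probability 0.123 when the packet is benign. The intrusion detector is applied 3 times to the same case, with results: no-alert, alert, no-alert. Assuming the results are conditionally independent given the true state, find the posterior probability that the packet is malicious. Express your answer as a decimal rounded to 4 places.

Let H be the event that the packet is malicious; start with P(H) = 0.034. P('alert'|H) = 0.721, P('alert'|¬H) = 0.123.
Update on result 1 ('no-alert'): P(H) ← 0.279·0.0340 / (0.279·0.0340 + 0.877·0.9660) = 0.0094860/0.85667 = 0.0111.
Update on result 2 ('alert'): P(H) ← 0.721·0.0111 / (0.721·0.0111 + 0.123·0.9889) = 0.0079837/0.12962 = 0.0616.
Update on result 3 ('no-alert'): P(H) ← 0.279·0.0616 / (0.279·0.0616 + 0.877·0.9384) = 0.017184/0.84017 = 0.0205.

Posterior P(H) ≈ 0.0205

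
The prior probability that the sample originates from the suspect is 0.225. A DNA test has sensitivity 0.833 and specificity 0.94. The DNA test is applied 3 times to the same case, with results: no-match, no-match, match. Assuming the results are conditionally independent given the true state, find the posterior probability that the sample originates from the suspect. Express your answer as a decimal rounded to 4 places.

Let H be the event that the sample originates from the suspect; start with P(H) = 0.225. P('match'|H) = 0.833, P('match'|¬H) = 0.06.
Update on result 1 ('no-match'): P(H) ← 0.167·0.2250 / (0.167·0.2250 + 0.94·0.7750) = 0.037575/0.76607 = 0.0490.
Update on result 2 ('no-match'): P(H) ← 0.167·0.0490 / (0.167·0.0490 + 0.94·0.9510) = 0.0081911/0.90209 = 0.0091.
Update on result 3 ('match'): P(H) ← 0.833·0.0091 / (0.833·0.0091 + 0.06·0.9909) = 0.0075638/0.067019 = 0.1129.

Posterior P(H) ≈ 0.1129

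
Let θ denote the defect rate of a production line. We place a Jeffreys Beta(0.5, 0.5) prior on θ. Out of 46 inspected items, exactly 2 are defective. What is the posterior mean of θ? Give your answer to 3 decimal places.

Posterior mean ≈ 0.053

Observing 2 successes and 44 failures updates Beta(0.5, 0.5) by adding the success and failure counts to the two shape parameters: α = 0.5+2 = 2.5, β = 0.5+44 = 44.5.
E[θ | data] = 2.5/(2.5+44.5) = 0.053.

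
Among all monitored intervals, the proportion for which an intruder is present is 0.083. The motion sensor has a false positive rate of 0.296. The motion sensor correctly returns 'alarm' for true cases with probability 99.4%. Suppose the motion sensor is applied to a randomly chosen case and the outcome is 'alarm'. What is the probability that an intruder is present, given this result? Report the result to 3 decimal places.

P(H | E) ≈ 0.233

Let H be the event that an intruder is present. P(H) = 0.083, so P(¬H) = 0.917. With E the 'alarm' result, P(E|H) = 0.994 and P(E|¬H) = 0.296.
P(E) = 0.994·0.083 + 0.296·0.917 = 0.082502 + 0.27143 = 0.35393.
By Bayes' theorem, P(H|E) = 0.082502 / 0.35393 = 0.233.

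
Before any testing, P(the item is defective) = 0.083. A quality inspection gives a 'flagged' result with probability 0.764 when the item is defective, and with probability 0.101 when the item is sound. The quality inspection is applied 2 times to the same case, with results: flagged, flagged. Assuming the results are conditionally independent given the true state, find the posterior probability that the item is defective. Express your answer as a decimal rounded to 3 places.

Posterior P(H) ≈ 0.838

With H the event that the item is defective, the joint likelihood of the observed sequence is P(data|H) = 0.764·0.764 = 0.58370 and P(data|¬H) = 0.101·0.101 = 0.010201.
Bayes: P(H|data) = 0.083·0.58370 / (0.083·0.58370 + 0.917·0.010201) = 0.048447/0.057801 = 0.8382.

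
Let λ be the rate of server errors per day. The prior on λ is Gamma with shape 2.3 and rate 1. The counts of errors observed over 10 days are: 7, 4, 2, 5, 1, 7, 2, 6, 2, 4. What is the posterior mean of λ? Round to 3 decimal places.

The Poisson likelihood adds the total count to the shape and the number of exposure periods to the rate. Here ∑xᵢ = 40 and n = 10, so shape 2.3→42.3 and rate 1→11.
E[λ | data] = 42.3/11 = 3.845.

Posterior mean ≈ 3.845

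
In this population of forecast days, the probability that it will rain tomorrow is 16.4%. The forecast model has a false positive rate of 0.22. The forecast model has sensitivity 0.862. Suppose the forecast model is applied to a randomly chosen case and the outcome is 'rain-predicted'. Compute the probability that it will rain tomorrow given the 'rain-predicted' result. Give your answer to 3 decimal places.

Write H for 'it will rain tomorrow'. Prior odds H:¬H = 0.164/0.836 = 0.19617. For the 'rain-predicted' outcome, the likelihood ratio is 0.862/0.22 = 3.9182.
Posterior odds = 0.19617 × 3.9182 = 0.76864, so P(H|E) = 0.76864/(1+0.76864) = 0.435.

P(H | E) ≈ 0.435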